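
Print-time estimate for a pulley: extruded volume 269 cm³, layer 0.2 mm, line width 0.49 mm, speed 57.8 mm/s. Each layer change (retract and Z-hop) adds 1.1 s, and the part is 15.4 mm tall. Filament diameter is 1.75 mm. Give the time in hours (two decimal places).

Bead cross-section = 0.2 × 0.49, so 0.098 mm².
Path length: 269000 mm³ / 0.098 mm² → 2744898 mm.
Time extruding = 2744898 / 57.8, so 47489.6 s.
Layers = ⌈15.4/0.2⌉ = 77.
Non-print overhead: 77 × 1.1 → 84.7 s.
Total = 47489.6 + 84.7 = 47574.3 s = 13.22 hours.

13.22 hours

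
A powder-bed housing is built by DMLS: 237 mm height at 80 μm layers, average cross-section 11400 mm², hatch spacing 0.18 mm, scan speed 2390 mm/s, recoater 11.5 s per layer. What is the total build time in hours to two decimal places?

Number of layers: 237 / 0.08 → 2963 (rounded up).
Scan path per layer = 11400 / 0.18 = 63333.3 mm.
Scan time per layer = 63333.3 / 2390, so 26.4993 s.
Per-layer time: 26.4993 + 11.5 → 37.9993 s.
Build time = 2963 × 37.9993 = 112591.9259 s = 31.28 hours.

31.28 hours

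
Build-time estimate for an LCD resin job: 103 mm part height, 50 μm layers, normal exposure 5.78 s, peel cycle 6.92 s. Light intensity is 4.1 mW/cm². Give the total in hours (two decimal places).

Layers = ⌈103/0.05⌉ = 2060.
Per-layer time: 5.78 + 6.92 → 12.7 s.
Total = 2060 × 12.7 = 26162 s = 7.27 hours.

7.27 hours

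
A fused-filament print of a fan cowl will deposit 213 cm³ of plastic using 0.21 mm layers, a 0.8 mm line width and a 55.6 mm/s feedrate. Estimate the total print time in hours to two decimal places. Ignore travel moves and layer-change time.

6.33 hours

Bead cross-section: 0.21 × 0.8 → 0.168 mm².
Path length: 213000 mm³ / 0.168 mm² → 1267857.1 mm.
Extrusion time = 1267857.1 / 55.6, so 22803.2 s.
22803.2 s = 6.33 hours.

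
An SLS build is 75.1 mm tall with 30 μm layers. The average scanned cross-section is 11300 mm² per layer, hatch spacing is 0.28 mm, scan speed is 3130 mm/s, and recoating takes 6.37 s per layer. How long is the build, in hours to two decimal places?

Layer count = ceil(75.1 / 0.03) = 2504.
Hatch length per layer = 11300 / 0.28, so 40357.1 mm.
Laser time per layer = 40357.1 / 3130 = 12.8936 s.
Per-layer time = 12.8936 + 6.37, so 19.2636 s.
Total: 2504 × 19.2636 s = 48236.0544 s → 13.40 hours.

13.40 hours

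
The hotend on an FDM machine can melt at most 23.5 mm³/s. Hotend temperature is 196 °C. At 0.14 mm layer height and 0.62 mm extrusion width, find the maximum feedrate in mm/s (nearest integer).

271 mm/s

A = 0.14 × 0.62 = 0.0868 mm².
v_max = Q/A = 23.5/0.0868 = 270.74 mm/s → 271 mm/s.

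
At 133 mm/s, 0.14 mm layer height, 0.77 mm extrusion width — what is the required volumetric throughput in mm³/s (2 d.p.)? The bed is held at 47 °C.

14.34

A: 0.14 × 0.77 → 0.1078 mm².
Q = v·A = 133 × 0.1078 = 14.34 mm³/s.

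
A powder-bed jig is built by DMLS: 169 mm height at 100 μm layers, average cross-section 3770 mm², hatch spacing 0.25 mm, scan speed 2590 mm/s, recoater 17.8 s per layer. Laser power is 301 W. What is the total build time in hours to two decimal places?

Layer count = ceil(169 / 0.1) = 1690.
Per-layer scan distance = 3770 / 0.25, so 15080 mm.
Scan time per layer = 15080 / 2590, so 5.8224 s.
Time per layer = 5.8224 + 17.8, so 23.6224 s.
1690 layers × 23.6224 s/layer = 39921.856 s, i.e. 11.09 hours.

11.09 hours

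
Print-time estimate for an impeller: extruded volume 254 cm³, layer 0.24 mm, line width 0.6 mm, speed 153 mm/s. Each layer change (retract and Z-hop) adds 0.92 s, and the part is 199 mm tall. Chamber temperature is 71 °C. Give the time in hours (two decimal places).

Extrusion cross-section: 0.24 × 0.6 → 0.144 mm².
Toolpath length = 254 cm³ / 0.144 mm² = 254000 / 0.144 = 1763888.9 mm.
Print-move time = 1763888.9 / 153, so 11528.7 s.
Number of layers: 199 / 0.24 → 830 (rounded up).
Z-hop total = 830 × 0.92 = 763.6 s.
Total = 11528.7 + 763.6 = 12292.3 s = 3.41 hours.

3.41 hours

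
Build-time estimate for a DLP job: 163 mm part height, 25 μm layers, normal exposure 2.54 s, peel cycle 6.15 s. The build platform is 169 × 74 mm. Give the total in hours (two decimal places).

Layers = ⌈163/0.025⌉ = 6520.
Cycle time: 2.54 + 6.15 → 8.69 s.
Total = 6520 × 8.69 = 56658.8 s = 15.74 hours.

15.74 hours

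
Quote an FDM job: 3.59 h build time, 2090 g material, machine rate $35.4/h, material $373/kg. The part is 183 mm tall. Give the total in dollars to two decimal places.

$906.66

Machine cost = 35.4 × 3.59, so $127.086.
Feedstock cost: 373 × 2090/1000 → $779.57.
Total = 127.086 + 779.57 = 906.656 ≈ $906.66.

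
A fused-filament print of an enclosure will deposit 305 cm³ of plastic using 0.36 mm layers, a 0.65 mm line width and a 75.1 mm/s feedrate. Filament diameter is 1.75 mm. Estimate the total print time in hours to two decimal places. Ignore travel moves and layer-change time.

Extrusion cross-section: 0.36 × 0.65 → 0.234 mm².
Path length: 305000 mm³ / 0.234 mm² → 1303418.8 mm.
Time extruding: 1303418.8 / 75.1 → 17355.8 s.
That's 17355.8 s → 4.82 hours.

4.82 hours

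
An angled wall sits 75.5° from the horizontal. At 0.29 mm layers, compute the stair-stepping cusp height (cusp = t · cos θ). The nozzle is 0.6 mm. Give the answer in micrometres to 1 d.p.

72.6 μm

cos(75.5°) = 0.2504, so cusp = 0.29 × 0.2504 = 0.072616 mm → 72.6 μm.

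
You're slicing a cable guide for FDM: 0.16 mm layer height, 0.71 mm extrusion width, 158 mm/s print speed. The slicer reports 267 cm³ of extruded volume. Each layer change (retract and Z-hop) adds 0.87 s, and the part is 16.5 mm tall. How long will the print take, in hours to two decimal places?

4.16 hours

Extrusion cross-section = 0.16 × 0.71, so 0.1136 mm².
Toolpath length = 267 cm³ / 0.1136 mm² = 267000 / 0.1136 = 2350352.1 mm.
Time extruding = 2350352.1 / 158, so 14875.6 s.
Number of layers: 16.5 / 0.16 → 104 (rounded up).
Layer-change overhead = 104 × 0.87 = 90.48 s.
Altogether 14875.6 + 90.48 = 14966.08 s, i.e. 4.16 hours.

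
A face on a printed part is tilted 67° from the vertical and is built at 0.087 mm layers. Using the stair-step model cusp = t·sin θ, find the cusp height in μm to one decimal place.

sin(67°) = 0.9205, so cusp = 0.087 × 0.9205 = 0.080084 mm → 80.1 μm.

80.1 μm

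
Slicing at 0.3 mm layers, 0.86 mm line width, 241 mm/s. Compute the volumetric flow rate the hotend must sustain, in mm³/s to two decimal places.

62.18

A = 0.3 × 0.86 = 0.258 mm².
Volumetric flow = 241 × 0.258 = 62.18 mm³/s.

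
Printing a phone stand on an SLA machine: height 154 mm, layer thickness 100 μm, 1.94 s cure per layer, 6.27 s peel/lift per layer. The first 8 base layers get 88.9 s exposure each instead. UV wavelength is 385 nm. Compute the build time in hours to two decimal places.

3.71 hours

Layer count = ceil(154 / 0.1) = 1540.
Burn-in layers: 8 × (88.9 + 6.27) → 761.36 s.
Remaining layers: 1532 × (1.94 + 6.27) → 12577.72 s.
Total = 761.36 + 12577.72 = 13339.08 s = 3.71 hours.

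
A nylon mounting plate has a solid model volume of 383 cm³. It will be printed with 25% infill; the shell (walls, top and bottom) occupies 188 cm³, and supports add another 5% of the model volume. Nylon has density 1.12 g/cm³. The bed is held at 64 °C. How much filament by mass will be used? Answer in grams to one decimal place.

286.6 g

Interior volume: 383 − 188 → 195 cm³.
Infill volume = 0.25 × 195 = 48.75 cm³.
Support: 0.05 × 383 → 19.15 cm³.
Total printed volume = 188 + 48.75 + 19.15 = 255.9 cm³.
Mass: 255.9 × 1.12 → 286.608 g.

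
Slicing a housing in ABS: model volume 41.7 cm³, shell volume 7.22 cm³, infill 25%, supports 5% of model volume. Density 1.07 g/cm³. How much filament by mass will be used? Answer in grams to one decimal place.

Volume inside the shell = 41.7 − 7.22 = 34.48 cm³.
Deposited infill: 0.25 × 34.48 → 8.62 cm³.
Support = 0.05 × 41.7, so 2.085 cm³.
Total extruded = 7.22 + 8.62 + 2.085, so 17.925 cm³.
Mass = 17.925 × 1.07, so 19.17975 g.

19.2 g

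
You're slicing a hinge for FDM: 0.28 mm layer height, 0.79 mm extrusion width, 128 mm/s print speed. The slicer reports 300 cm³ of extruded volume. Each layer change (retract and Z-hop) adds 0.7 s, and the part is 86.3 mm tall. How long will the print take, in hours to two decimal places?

3.00 hours

Line area = 0.28 × 0.79, so 0.2212 mm².
Total extruded path = 300000/0.2212 = 1356238.7 mm.
Time extruding: 1356238.7 / 128 → 10595.6 s.
Layers = ⌈86.3/0.28⌉ = 309.
Non-print overhead = 309 × 0.7 = 216.3 s.
Total = 10595.6 + 216.3 = 10811.9 s = 3.00 hours.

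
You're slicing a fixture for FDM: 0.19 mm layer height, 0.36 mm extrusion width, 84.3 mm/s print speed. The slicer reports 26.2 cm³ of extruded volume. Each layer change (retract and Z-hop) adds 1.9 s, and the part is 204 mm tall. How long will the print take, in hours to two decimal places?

Extrusion cross-section = 0.19 × 0.36, so 0.0684 mm².
Toolpath length = 26.2 cm³ / 0.0684 mm² = 26200 / 0.0684 = 383040.9 mm.
Extrusion time = 383040.9 / 84.3 = 4543.8 s.
Number of layers: 204 / 0.19 → 1074 (rounded up).
Non-print overhead: 1074 × 1.9 → 2040.6 s.
Total = 4543.8 + 2040.6 = 6584.4 s = 1.83 hours.

1.83 hours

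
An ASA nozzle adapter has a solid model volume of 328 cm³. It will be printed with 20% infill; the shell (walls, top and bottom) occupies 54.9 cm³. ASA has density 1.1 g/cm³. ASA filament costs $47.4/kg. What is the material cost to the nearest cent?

Infill region = 328 − 54.9, so 273.1 cm³.
Infill volume = 0.20 × 273.1, so 54.62 cm³.
Total extruded = 54.9 + 54.62 = 109.52 cm³.
Mass = 109.52 × 1.1, so 120.472 g.
Cost = 120.472 g / 1000 × $47.4/kg = $5.71.

$5.71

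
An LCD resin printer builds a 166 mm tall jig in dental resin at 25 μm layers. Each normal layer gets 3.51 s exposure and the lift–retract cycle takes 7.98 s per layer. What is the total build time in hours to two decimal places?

21.19 hours

Layer count = ceil(166 / 0.025) = 6640.
Per-layer time = 3.51 + 7.98, so 11.49 s.
Total = 6640 × 11.49 = 76293.6 s = 21.19 hours.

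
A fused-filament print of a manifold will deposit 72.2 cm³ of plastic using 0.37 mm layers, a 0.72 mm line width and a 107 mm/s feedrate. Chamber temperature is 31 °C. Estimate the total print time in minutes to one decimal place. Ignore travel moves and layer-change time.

42.2 minutes

Line area = 0.37 × 0.72, so 0.2664 mm².
Path length: 72200 mm³ / 0.2664 mm² → 271021 mm.
Print-move time = 271021 / 107, so 2532.9 s.
That's 2532.9 s → 42.2 minutes.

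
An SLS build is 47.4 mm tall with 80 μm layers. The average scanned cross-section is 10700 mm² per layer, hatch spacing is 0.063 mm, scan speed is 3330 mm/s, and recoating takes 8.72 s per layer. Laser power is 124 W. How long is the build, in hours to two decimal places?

Layer count = ceil(47.4 / 0.08) = 593.
Hatch length per layer: 10700 / 0.063 → 169841.3 mm.
Per-layer scan time = 169841.3 / 3330 = 51.0034 s.
Per-layer time = 51.0034 + 8.72, so 59.7234 s.
Total: 593 × 59.7234 s = 35415.9762 s → 9.84 hours.

9.84 hours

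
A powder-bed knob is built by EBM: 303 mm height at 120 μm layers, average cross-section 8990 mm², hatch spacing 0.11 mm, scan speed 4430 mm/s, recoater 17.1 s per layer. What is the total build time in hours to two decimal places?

24.93 hours

Layers = ⌈303/0.12⌉ = 2525.
Scan path per layer = 8990 / 0.11, so 81727.3 mm.
Per-layer scan time = 81727.3 / 4430 = 18.4486 s.
Layer cycle = 18.4486 + 17.1 = 35.5486 s.
Total: 2525 × 35.5486 s = 89760.215 s → 24.93 hours.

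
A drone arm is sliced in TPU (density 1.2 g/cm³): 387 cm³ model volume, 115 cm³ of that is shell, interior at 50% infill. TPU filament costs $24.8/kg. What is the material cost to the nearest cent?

$7.47

Infill region = 387 − 115, so 272 cm³.
Infill volume = 0.50 × 272 = 136 cm³.
Deposited volume: 115 + 136 → 251 cm³.
Mass = 251 × 1.2 = 301.2 g.
Cost = 301.2 g / 1000 × $24.8/kg = $7.47.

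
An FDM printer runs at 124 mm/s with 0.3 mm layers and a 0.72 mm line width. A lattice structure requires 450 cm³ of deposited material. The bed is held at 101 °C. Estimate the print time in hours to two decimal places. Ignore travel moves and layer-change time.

Line area = 0.3 × 0.72, so 0.216 mm².
Toolpath length = 450 cm³ / 0.216 mm² = 450000 / 0.216 = 2083333.3 mm.
Time extruding = 2083333.3 / 124 = 16801.1 s.
16801.1 s = 4.67 hours.

4.67 hours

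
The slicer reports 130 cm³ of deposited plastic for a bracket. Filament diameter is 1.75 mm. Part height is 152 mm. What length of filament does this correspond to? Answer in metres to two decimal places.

54.05 m

Filament cross-section = π × (1.75/2)² = 2.4053 mm².
Length = 130 cm³ / 2.4053 mm² = 130000 / 2.4053 = 54047.31 mm = 54.05 m.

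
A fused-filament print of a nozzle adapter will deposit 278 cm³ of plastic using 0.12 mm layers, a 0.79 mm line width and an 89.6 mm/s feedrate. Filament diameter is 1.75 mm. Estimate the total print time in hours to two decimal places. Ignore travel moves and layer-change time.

9.09 hours

Bead cross-section = 0.12 × 0.79, so 0.0948 mm².
Total extruded path = 278000/0.0948 = 2932489.5 mm.
Print-move time = 2932489.5 / 89.6, so 32728.7 s.
32728.7 s = 9.09 hours.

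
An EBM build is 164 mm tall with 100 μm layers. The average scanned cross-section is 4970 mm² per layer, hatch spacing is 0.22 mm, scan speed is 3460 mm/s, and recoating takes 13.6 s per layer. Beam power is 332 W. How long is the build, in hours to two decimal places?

Layers = ⌈164/0.1⌉ = 1640.
Per-layer scan distance = 4970 / 0.22, so 22590.9 mm.
Scan time per layer = 22590.9 / 3460, so 6.5292 s.
Time per layer: 6.5292 + 13.6 → 20.1292 s.
Build time = 1640 × 20.1292 = 33011.888 s = 9.17 hours.

9.17 hours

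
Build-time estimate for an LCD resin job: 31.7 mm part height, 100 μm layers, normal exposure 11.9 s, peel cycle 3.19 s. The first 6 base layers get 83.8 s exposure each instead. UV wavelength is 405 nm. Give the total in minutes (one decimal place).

86.9 minutes

Layers = ⌈31.7/0.1⌉ = 317.
Bottom layers: 6 × (83.8 + 3.19) → 521.94 s.
Normal layers: 311 × (11.9 + 3.19) → 4692.99 s.
Total = 521.94 + 4692.99 = 5214.93 s = 86.9 minutes.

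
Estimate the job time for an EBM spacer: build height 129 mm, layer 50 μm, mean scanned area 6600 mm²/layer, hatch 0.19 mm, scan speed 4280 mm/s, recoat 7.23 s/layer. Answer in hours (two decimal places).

Layers = ⌈129/0.05⌉ = 2580.
Per-layer scan distance = 6600 / 0.19, so 34736.8 mm.
Per-layer scan time = 34736.8 / 4280, so 8.1161 s.
Layer cycle = 8.1161 + 7.23, so 15.3461 s.
Build time = 2580 × 15.3461 = 39592.938 s = 11.00 hours.

11.00 hours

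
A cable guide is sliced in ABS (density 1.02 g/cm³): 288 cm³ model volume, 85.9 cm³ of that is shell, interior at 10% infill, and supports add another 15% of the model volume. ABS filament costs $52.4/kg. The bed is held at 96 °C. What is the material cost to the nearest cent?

$7.98

Volume inside the shell = 288 − 85.9 = 202.1 cm³.
Infill volume = 0.10 × 202.1, so 20.21 cm³.
Support: 0.15 × 288 → 43.2 cm³.
Total printed volume = 85.9 + 20.21 + 43.2 = 149.31 cm³.
Mass: 149.31 × 1.02 → 152.2962 g.
Cost = 152.2962 g / 1000 × $52.4/kg = $7.98.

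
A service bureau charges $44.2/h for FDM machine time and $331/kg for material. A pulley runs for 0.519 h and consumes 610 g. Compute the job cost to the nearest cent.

$224.85

Machine-time cost: 44.2 × 0.519 → $22.9398.
Material cost = 331 × 610/1000, so $201.91.
Job cost: 22.9398 + 201.91 = 224.8498 ≈ $224.85.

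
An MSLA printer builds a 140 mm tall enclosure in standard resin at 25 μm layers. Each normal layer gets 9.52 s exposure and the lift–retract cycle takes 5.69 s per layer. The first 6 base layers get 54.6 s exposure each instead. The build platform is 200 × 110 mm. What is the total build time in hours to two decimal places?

23.74 hours

Number of layers: 140 / 0.025 → 5600 (rounded up).
Bottom layers = 6 × (54.6 + 5.69) = 361.74 s.
Normal layers = 5594 × (9.52 + 5.69) = 85084.74 s.
Total = 361.74 + 85084.74 = 85446.48 s = 23.74 hours.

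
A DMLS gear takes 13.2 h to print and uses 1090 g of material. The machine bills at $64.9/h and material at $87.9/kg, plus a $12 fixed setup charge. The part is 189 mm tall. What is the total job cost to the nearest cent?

Machine cost = 64.9 × 13.2 = $856.68.
Material cost = 87.9 × 1090/1000, so $95.811.
Total = 856.68 + 95.811 + 12 = 964.491 ≈ $964.49.

$964.49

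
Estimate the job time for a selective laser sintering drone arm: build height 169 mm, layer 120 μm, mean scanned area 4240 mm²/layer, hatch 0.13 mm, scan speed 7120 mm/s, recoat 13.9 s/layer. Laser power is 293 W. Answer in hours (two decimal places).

Number of layers: 169 / 0.12 → 1409 (rounded up).
Per-layer scan distance = 4240 / 0.13, so 32615.4 mm.
Per-layer scan time: 32615.4 / 7120 → 4.5808 s.
Layer cycle = 4.5808 + 13.9 = 18.4808 s.
1409 layers × 18.4808 s/layer = 26039.4472 s, i.e. 7.23 hours.

7.23 hours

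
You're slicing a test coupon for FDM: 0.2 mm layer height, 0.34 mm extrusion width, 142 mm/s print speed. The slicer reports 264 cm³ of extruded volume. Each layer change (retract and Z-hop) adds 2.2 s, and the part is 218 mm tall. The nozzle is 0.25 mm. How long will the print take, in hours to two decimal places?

8.26 hours

Extrusion cross-section: 0.2 × 0.34 → 0.068 mm².
Total extruded path = 264000/0.068 = 3882352.9 mm.
Time extruding = 3882352.9 / 142 = 27340.5 s.
Number of layers: 218 / 0.2 → 1090 (rounded up).
Layer-change overhead: 1090 × 2.2 → 2398 s.
Total = 27340.5 + 2398 = 29738.5 s = 8.26 hours.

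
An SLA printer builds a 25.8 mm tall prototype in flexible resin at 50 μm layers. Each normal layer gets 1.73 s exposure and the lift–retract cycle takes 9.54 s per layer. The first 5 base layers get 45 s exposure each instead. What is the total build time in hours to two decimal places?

Layers = ⌈25.8/0.05⌉ = 516.
Bottom layers = 5 × (45 + 9.54), so 272.7 s.
Regular layers = 511 × (1.73 + 9.54) = 5758.97 s.
Total = 272.7 + 5758.97 = 6031.67 s = 1.68 hours.

1.68 hours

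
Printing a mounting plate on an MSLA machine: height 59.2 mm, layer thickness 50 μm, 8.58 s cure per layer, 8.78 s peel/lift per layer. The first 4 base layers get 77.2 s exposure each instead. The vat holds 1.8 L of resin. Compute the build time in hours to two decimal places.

5.79 hours

Number of layers: 59.2 / 0.05 → 1184 (rounded up).
Base layers: 4 × (77.2 + 8.78) → 343.92 s.
Normal layers: 1180 × (8.58 + 8.78) → 20484.8 s.
Sum: 343.92 + 20484.8 = 20828.72 s → 5.79 hours.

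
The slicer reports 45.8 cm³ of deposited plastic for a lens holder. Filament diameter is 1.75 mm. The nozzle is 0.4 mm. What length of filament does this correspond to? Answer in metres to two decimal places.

19.04 m

Cross-section of 1.75 mm filament: π·(1.75/2)² = 2.4053 mm².
Length = 45.8 cm³ / 2.4053 mm² = 45800 / 2.4053 = 19041.28 mm = 19.04 m.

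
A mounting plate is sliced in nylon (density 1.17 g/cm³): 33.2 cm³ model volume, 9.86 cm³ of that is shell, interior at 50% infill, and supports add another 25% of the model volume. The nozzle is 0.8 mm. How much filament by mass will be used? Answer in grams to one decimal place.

Volume inside the shell: 33.2 − 9.86 → 23.34 cm³.
Infill deposited = 0.50 × 23.34 = 11.67 cm³.
Support = 0.25 × 33.2, so 8.3 cm³.
Deposited volume: 9.86 + 11.67 + 8.3 → 29.83 cm³.
Mass = 29.83 × 1.17 = 34.9011 g.

34.9 g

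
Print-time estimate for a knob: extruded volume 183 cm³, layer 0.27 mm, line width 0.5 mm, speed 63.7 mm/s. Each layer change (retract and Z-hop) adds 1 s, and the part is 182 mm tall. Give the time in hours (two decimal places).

Bead cross-section = 0.27 × 0.5 = 0.135 mm².
Path length: 183000 mm³ / 0.135 mm² → 1355555.6 mm.
Time extruding: 1355555.6 / 63.7 → 21280.3 s.
Layer count = ceil(182 / 0.27) = 675.
Non-print overhead: 675 × 1 → 675 s.
Altogether 21280.3 + 675 = 21955.3 s, i.e. 6.10 hours.

6.10 hours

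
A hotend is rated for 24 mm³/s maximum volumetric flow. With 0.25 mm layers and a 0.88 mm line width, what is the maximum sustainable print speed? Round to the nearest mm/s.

Bead cross-section: 0.25 × 0.88 → 0.22 mm².
v_max = Q/A = 24/0.22 = 109.09 mm/s → 109 mm/s.

109 mm/s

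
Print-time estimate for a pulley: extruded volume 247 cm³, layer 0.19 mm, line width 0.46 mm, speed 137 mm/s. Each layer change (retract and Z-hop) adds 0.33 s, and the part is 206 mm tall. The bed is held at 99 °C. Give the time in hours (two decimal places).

5.83 hours

Extrusion cross-section = 0.19 × 0.46, so 0.0874 mm².
Toolpath length = 247 cm³ / 0.0874 mm² = 247000 / 0.0874 = 2826087 mm.
Extrusion time: 2826087 / 137 → 20628.4 s.
Layers = ⌈206/0.19⌉ = 1085.
Non-print overhead = 1085 × 0.33 = 358.05 s.
Total = 20628.4 + 358.05 = 20986.45 s = 5.83 hours.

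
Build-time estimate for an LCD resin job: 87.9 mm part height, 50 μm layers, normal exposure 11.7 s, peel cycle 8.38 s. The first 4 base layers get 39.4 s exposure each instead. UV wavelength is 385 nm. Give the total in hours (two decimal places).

9.84 hours

Number of layers: 87.9 / 0.05 → 1758 (rounded up).
Bottom layers: 4 × (39.4 + 8.38) → 191.12 s.
Remaining layers = 1754 × (11.7 + 8.38) = 35220.32 s.
Total = 191.12 + 35220.32 = 35411.44 s = 9.84 hours.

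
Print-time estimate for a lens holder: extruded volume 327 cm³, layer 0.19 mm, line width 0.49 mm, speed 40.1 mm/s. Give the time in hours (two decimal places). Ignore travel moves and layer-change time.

24.33 hours

Line area: 0.19 × 0.49 → 0.0931 mm².
Path length: 327000 mm³ / 0.0931 mm² → 3512352.3 mm.
Print-move time: 3512352.3 / 40.1 → 87589.8 s.
That's 87589.8 s → 24.33 hours.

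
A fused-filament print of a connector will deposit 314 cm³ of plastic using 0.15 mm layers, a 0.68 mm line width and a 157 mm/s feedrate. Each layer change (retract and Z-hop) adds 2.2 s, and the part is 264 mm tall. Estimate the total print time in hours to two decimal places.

6.52 hours

Extrusion cross-section: 0.15 × 0.68 → 0.102 mm².
Toolpath length = 314 cm³ / 0.102 mm² = 314000 / 0.102 = 3078431.4 mm.
Extrusion time: 3078431.4 / 157 → 19607.8 s.
Number of layers: 264 / 0.15 → 1760 (rounded up).
Layer-change overhead: 1760 × 2.2 → 3872 s.
Total = 19607.8 + 3872 = 23479.8 s = 6.52 hours.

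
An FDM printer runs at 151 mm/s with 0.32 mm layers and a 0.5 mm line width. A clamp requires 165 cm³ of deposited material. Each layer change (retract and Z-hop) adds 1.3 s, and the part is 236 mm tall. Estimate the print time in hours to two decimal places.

Extrusion cross-section: 0.32 × 0.5 → 0.16 mm².
Toolpath length = 165 cm³ / 0.16 mm² = 165000 / 0.16 = 1031250 mm.
Time extruding = 1031250 / 151 = 6829.5 s.
Layer count = ceil(236 / 0.32) = 738.
Z-hop total = 738 × 1.3 = 959.4 s.
Total = 6829.5 + 959.4 = 7788.9 s = 2.16 hours.

2.16 hours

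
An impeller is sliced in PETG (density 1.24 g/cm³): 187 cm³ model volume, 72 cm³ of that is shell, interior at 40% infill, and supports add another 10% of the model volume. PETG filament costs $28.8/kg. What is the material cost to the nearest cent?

$4.88

Infill region = 187 − 72, so 115 cm³.
Deposited infill = 0.40 × 115, so 46 cm³.
Support = 0.10 × 187 = 18.7 cm³.
Total extruded: 72 + 46 + 18.7 → 136.7 cm³.
Mass = 136.7 × 1.24, so 169.508 g.
Cost = 169.508 g / 1000 × $28.8/kg = $4.88.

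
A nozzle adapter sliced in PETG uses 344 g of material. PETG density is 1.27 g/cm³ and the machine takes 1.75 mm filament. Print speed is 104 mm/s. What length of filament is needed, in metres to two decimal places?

112.61 m

Extruded volume: 344/1.27 = 270.8661 cm³ (270866.1 mm³).
Filament cross-section = π × (1.75/2)² = 2.4053 mm².
L = V/A = 270866.1/2.4053 = 112612.19 mm → 112.61 m.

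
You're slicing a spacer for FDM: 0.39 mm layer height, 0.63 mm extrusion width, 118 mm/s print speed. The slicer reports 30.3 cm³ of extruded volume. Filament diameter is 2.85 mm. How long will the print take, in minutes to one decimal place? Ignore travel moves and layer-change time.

17.4 minutes

Bead cross-section: 0.39 × 0.63 → 0.2457 mm².
Total extruded path = 30300/0.2457 = 123321.1 mm.
Time extruding = 123321.1 / 118, so 1045.1 s.
That's 1045.1 s → 17.4 minutes.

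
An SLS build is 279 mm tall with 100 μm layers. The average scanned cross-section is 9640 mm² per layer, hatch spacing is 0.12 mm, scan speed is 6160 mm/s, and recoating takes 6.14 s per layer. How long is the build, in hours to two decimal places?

Layer count = ceil(279 / 0.1) = 2790.
Hatch length per layer = 9640 / 0.12 = 80333.3 mm.
Scan time per layer: 80333.3 / 6160 → 13.0411 s.
Per-layer time = 13.0411 + 6.14 = 19.1811 s.
Total: 2790 × 19.1811 s = 53515.269 s → 14.87 hours.

14.87 hours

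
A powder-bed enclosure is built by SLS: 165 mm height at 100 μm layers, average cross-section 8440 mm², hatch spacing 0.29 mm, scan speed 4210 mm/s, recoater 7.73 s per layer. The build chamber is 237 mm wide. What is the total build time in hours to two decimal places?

Layer count = ceil(165 / 0.1) = 1650.
Per-layer scan distance = 8440 / 0.29 = 29103.4 mm.
Scan time per layer = 29103.4 / 4210 = 6.9129 s.
Per-layer time: 6.9129 + 7.73 → 14.6429 s.
Total: 1650 × 14.6429 s = 24160.785 s → 6.71 hours.

6.71 hours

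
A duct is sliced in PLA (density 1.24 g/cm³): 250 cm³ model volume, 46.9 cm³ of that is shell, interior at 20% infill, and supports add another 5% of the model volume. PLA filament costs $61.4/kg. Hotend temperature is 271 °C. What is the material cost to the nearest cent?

$7.62

Interior volume: 250 − 46.9 → 203.1 cm³.
Deposited infill = 0.20 × 203.1 = 40.62 cm³.
Support = 0.05 × 250, so 12.5 cm³.
Total extruded = 46.9 + 40.62 + 12.5, so 100.02 cm³.
Mass: 100.02 × 1.24 → 124.0248 g.
At $61.4/kg: 124.0248/1000 × 61.4 = $7.62.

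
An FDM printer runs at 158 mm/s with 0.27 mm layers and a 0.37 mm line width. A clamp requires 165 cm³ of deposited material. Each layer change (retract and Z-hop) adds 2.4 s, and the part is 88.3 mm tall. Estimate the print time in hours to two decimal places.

Line area: 0.27 × 0.37 → 0.0999 mm².
Path length: 165000 mm³ / 0.0999 mm² → 1651651.7 mm.
Extrusion time = 1651651.7 / 158, so 10453.5 s.
Number of layers: 88.3 / 0.27 → 328 (rounded up).
Non-print overhead: 328 × 2.4 → 787.2 s.
Altogether 10453.5 + 787.2 = 11240.7 s, i.e. 3.12 hours.

3.12 hours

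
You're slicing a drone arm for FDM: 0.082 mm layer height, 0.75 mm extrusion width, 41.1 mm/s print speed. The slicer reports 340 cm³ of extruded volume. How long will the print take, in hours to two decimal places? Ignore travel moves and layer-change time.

37.36 hours

Line area = 0.082 × 0.75 = 0.0615 mm².
Path length: 340000 mm³ / 0.0615 mm² → 5528455.3 mm.
Extrusion time: 5528455.3 / 41.1 → 134512.3 s.
In the requested units: 134512.3 s = 37.36 hours.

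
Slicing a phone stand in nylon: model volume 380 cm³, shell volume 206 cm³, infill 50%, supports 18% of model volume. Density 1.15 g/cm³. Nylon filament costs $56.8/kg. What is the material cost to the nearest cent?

$23.61

Interior volume = 380 − 206, so 174 cm³.
Deposited infill: 0.50 × 174 → 87 cm³.
Support: 0.18 × 380 → 68.4 cm³.
Total printed volume = 206 + 87 + 68.4, so 361.4 cm³.
Mass = 361.4 × 1.15 = 415.61 g.
At $56.8/kg: 415.61/1000 × 56.8 = $23.61.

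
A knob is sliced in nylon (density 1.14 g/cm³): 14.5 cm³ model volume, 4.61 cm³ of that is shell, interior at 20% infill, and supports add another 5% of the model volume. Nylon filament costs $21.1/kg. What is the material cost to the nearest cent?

$0.18

Infill region = 14.5 − 4.61 = 9.89 cm³.
Deposited infill = 0.20 × 9.89, so 1.978 cm³.
Support = 0.05 × 14.5 = 0.725 cm³.
Total printed volume: 4.61 + 1.978 + 0.725 → 7.313 cm³.
Mass = 7.313 × 1.14, so 8.33682 g.
Cost = 8.33682 g / 1000 × $21.1/kg = $0.18.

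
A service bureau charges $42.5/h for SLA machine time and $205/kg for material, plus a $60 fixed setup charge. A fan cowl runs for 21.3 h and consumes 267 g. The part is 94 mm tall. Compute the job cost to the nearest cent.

$1019.99

Time charge = 42.5 × 21.3, so $905.25.
Feedstock cost = 205 × 267/1000 = $54.735.
Adding setup: 905.25 + 54.735 + 60 → 1019.985 ≈ $1019.99.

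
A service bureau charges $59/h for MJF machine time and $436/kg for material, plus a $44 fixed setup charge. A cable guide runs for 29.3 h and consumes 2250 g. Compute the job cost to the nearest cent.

$2753.70

Time charge: 59 × 29.3 → $1728.70.
Material cost: 436 × 2250/1000 → $981.00.
Total = 1728.70 + 981.00 + 44 = $2753.70.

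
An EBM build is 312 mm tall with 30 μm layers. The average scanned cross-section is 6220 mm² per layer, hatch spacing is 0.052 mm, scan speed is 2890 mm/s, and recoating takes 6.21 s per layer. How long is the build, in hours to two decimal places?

137.51 hours

Layers = ⌈312/0.03⌉ = 10400.
Per-layer scan distance: 6220 / 0.052 → 119615.4 mm.
Per-layer scan time: 119615.4 / 2890 → 41.3894 s.
Per-layer time = 41.3894 + 6.21, so 47.5994 s.
Total: 10400 × 47.5994 s = 495033.76 s → 137.51 hours.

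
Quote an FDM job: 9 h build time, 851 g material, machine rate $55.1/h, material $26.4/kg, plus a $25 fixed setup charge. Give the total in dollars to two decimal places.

Machine-time cost: 55.1 × 9 → $495.90.
Material cost: 26.4 × 851/1000 → $22.4664.
Total = 495.90 + 22.4664 + 25 = 543.3664 ≈ $543.37.

$543.37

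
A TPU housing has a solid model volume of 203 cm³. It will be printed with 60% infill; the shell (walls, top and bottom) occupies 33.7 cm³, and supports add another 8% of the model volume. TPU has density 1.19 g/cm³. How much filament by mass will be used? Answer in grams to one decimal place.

Infill region = 203 − 33.7 = 169.3 cm³.
Infill volume: 0.60 × 169.3 → 101.58 cm³.
Support = 0.08 × 203 = 16.24 cm³.
Total printed volume = 33.7 + 101.58 + 16.24, so 151.52 cm³.
Mass: 151.52 × 1.19 → 180.3088 g.

180.3 g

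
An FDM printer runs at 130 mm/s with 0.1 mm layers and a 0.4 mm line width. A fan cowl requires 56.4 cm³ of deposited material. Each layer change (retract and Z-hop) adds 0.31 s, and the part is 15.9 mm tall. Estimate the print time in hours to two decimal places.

3.03 hours

Bead cross-section = 0.1 × 0.4 = 0.04 mm².
Path length: 56400 mm³ / 0.04 mm² → 1410000 mm.
Extrusion time = 1410000 / 130 = 10846.2 s.
Number of layers: 15.9 / 0.1 → 159 (rounded up).
Layer-change overhead: 159 × 0.31 → 49.29 s.
Total = 10846.2 + 49.29 = 10895.49 s = 3.03 hours.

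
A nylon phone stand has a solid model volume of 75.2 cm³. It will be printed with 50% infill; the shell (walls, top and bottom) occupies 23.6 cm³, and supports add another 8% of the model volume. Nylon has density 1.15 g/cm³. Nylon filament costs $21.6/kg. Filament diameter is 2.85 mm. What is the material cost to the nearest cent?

$1.38

Interior volume = 75.2 − 23.6 = 51.6 cm³.
Infill deposited = 0.50 × 51.6 = 25.8 cm³.
Support = 0.08 × 75.2, so 6.016 cm³.
Total printed volume: 23.6 + 25.8 + 6.016 → 55.416 cm³.
Mass = 55.416 × 1.15, so 63.7284 g.
Cost = 63.7284 g / 1000 × $21.6/kg = $1.38.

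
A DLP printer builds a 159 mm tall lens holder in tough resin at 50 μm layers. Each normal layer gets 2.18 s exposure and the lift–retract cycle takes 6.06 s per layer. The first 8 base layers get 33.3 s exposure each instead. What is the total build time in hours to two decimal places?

7.35 hours

Layer count = ceil(159 / 0.05) = 3180.
Base layers = 8 × (33.3 + 6.06) = 314.88 s.
Normal layers: 3172 × (2.18 + 6.06) → 26137.28 s.
Total = 314.88 + 26137.28 = 26452.16 s = 7.35 hours.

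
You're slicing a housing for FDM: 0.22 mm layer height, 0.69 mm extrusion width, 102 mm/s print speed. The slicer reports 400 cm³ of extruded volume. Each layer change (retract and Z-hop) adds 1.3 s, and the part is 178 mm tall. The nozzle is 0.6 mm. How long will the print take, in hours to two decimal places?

7.47 hours

Bead cross-section = 0.22 × 0.69 = 0.1518 mm².
Toolpath length = 400 cm³ / 0.1518 mm² = 400000 / 0.1518 = 2635046.1 mm.
Time extruding: 2635046.1 / 102 → 25833.8 s.
Number of layers: 178 / 0.22 → 810 (rounded up).
Layer-change overhead: 810 × 1.3 → 1053 s.
Total = 25833.8 + 1053 = 26886.8 s = 7.47 hours.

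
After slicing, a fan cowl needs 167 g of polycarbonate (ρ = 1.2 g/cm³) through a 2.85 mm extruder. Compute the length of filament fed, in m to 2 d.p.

Extruded volume: 167/1.2 = 139.1667 cm³ (139166.7 mm³).
Filament cross-section = π × (2.85/2)² = 6.3794 mm².
L = V/A = 139166.7/6.3794 = 21815.01 mm → 21.82 m.

21.82 m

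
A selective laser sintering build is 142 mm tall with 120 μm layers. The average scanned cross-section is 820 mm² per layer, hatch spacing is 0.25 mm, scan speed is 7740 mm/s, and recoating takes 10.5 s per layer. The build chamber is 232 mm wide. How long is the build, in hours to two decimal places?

3.59 hours

Layer count = ceil(142 / 0.12) = 1184.
Hatch length per layer: 820 / 0.25 → 3280 mm.
Laser time per layer: 3280 / 7740 → 0.4238 s.
Time per layer = 0.4238 + 10.5, so 10.9238 s.
Total: 1184 × 10.9238 s = 12933.7792 s → 3.59 hours.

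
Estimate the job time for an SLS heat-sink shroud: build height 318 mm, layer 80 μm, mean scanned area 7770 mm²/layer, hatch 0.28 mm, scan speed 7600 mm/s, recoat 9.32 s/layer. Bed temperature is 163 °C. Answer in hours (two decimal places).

14.32 hours

Layers = ⌈318/0.08⌉ = 3975.
Per-layer scan distance = 7770 / 0.28 = 27750 mm.
Laser time per layer = 27750 / 7600, so 3.6513 s.
Time per layer: 3.6513 + 9.32 → 12.9713 s.
Build time = 3975 × 12.9713 = 51560.9175 s = 14.32 hours.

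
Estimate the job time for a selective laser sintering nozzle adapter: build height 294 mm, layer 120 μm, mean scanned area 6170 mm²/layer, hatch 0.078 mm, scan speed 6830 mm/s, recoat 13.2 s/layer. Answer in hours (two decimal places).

Layer count = ceil(294 / 0.12) = 2450.
Scan path per layer: 6170 / 0.078 → 79102.6 mm.
Laser time per layer: 79102.6 / 6830 → 11.5816 s.
Layer cycle = 11.5816 + 13.2, so 24.7816 s.
2450 layers × 24.7816 s/layer = 60714.92 s, i.e. 16.87 hours.

16.87 hours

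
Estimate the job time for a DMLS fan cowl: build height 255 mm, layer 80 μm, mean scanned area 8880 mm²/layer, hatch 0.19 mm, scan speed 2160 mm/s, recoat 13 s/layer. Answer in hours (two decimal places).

Number of layers: 255 / 0.08 → 3188 (rounded up).
Per-layer scan distance = 8880 / 0.19, so 46736.8 mm.
Per-layer scan time: 46736.8 / 2160 → 21.6374 s.
Per-layer time: 21.6374 + 13 → 34.6374 s.
Build time = 3188 × 34.6374 = 110424.0312 s = 30.67 hours.

30.67 hours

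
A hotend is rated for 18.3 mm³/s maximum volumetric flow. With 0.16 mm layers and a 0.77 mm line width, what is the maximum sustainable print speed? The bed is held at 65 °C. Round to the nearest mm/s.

Bead cross-section = 0.16 × 0.77 = 0.1232 mm².
Max speed = 18.3 / 0.1232 = 148.54 ≈ 149 mm/s.

149 mm/s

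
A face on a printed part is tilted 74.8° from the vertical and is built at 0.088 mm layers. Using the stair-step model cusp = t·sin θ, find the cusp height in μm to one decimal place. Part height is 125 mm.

84.9 μm

sin(74.8°) = 0.9650, so cusp = 0.088 × 0.9650 = 0.08492 mm → 84.9 μm.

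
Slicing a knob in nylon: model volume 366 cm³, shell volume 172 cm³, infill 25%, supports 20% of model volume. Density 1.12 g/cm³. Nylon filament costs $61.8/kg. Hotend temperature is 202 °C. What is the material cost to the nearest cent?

$20.33

Infill region = 366 − 172, so 194 cm³.
Infill deposited = 0.25 × 194, so 48.5 cm³.
Support = 0.20 × 366 = 73.2 cm³.
Total printed volume = 172 + 48.5 + 73.2 = 293.7 cm³.
Mass = 293.7 × 1.12 = 328.944 g.
Cost = 328.944 g / 1000 × $61.8/kg = $20.33.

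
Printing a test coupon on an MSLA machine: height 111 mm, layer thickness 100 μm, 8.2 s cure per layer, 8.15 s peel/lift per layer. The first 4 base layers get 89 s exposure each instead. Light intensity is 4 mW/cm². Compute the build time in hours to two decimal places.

5.13 hours

Layer count = ceil(111 / 0.1) = 1110.
Base layers: 4 × (89 + 8.15) → 388.6 s.
Remaining layers: 1106 × (8.2 + 8.15) → 18083.1 s.
Sum: 388.6 + 18083.1 = 18471.7 s → 5.13 hours.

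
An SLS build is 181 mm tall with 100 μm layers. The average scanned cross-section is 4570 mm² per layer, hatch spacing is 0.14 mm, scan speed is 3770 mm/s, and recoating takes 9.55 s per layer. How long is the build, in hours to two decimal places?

Number of layers: 181 / 0.1 → 1810 (rounded up).
Scan path per layer = 4570 / 0.14 = 32642.9 mm.
Per-layer scan time = 32642.9 / 3770 = 8.6586 s.
Time per layer: 8.6586 + 9.55 → 18.2086 s.
1810 layers × 18.2086 s/layer = 32957.566 s, i.e. 9.15 hours.

9.15 hours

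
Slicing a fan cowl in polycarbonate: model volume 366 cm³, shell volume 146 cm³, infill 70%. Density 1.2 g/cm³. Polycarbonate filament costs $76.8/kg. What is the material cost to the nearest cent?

Infill region = 366 − 146 = 220 cm³.
Deposited infill = 0.70 × 220 = 154 cm³.
Total printed volume = 146 + 154, so 300 cm³.
Mass = 300 × 1.2, so 360 g.
At $76.8/kg: 360/1000 × 76.8 = $27.65.

$27.65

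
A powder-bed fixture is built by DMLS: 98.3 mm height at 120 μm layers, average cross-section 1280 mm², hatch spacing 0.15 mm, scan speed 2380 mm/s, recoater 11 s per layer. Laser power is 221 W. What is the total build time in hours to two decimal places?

Number of layers: 98.3 / 0.12 → 820 (rounded up).
Scan path per layer = 1280 / 0.15 = 8533.3 mm.
Scan time per layer = 8533.3 / 2380 = 3.5854 s.
Per-layer time = 3.5854 + 11 = 14.5854 s.
Build time = 820 × 14.5854 = 11960.028 s = 3.32 hours.

3.32 hours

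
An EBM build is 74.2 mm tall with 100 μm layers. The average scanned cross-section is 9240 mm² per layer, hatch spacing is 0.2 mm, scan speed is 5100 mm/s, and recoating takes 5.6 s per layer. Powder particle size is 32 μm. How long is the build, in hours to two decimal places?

Layer count = ceil(74.2 / 0.1) = 742.
Scan path per layer: 9240 / 0.2 → 46200 mm.
Beam time per layer = 46200 / 5100 = 9.0588 s.
Time per layer = 9.0588 + 5.6, so 14.6588 s.
742 layers × 14.6588 s/layer = 10876.8296 s, i.e. 3.02 hours.

3.02 hours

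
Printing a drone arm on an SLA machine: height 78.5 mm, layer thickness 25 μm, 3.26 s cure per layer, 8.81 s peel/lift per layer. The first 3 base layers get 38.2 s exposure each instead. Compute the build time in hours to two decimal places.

Layers = ⌈78.5/0.025⌉ = 3140.
Burn-in layers = 3 × (38.2 + 8.81) = 141.03 s.
Normal layers = 3137 × (3.26 + 8.81) = 37863.59 s.
Sum: 141.03 + 37863.59 = 38004.62 s → 10.56 hours.

10.56 hours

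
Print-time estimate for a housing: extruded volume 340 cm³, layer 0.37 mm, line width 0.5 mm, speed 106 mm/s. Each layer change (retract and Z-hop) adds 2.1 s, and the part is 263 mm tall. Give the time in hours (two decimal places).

Line area = 0.37 × 0.5, so 0.185 mm².
Path length: 340000 mm³ / 0.185 mm² → 1837837.8 mm.
Print-move time: 1837837.8 / 106 → 17338.1 s.
Layers = ⌈263/0.37⌉ = 711.
Non-print overhead: 711 × 2.1 → 1493.1 s.
Altogether 17338.1 + 1493.1 = 18831.2 s, i.e. 5.23 hours.

5.23 hours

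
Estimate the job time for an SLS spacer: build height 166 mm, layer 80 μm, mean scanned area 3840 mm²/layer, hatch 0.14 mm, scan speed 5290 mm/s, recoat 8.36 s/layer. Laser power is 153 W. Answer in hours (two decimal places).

Layer count = ceil(166 / 0.08) = 2075.
Scan path per layer = 3840 / 0.14, so 27428.6 mm.
Per-layer scan time = 27428.6 / 5290, so 5.185 s.
Time per layer = 5.185 + 8.36 = 13.545 s.
Total: 2075 × 13.545 s = 28105.875 s → 7.81 hours.

7.81 hours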